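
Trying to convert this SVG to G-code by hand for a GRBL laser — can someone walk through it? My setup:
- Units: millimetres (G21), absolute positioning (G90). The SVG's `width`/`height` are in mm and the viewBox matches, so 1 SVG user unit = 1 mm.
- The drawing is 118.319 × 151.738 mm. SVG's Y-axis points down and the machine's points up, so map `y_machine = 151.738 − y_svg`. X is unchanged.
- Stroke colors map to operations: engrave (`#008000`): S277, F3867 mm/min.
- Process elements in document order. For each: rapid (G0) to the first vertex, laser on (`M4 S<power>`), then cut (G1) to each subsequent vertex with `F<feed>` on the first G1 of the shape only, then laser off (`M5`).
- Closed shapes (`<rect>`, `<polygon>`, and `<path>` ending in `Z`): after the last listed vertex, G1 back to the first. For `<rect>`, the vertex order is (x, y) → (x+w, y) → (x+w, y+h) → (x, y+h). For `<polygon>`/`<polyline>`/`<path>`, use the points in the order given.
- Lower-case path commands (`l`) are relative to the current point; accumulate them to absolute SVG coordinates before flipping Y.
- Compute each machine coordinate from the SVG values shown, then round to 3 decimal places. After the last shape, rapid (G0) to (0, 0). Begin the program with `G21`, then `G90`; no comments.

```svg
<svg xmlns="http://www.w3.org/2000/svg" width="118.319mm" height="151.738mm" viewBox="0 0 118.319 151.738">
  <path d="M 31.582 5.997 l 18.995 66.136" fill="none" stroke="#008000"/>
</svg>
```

G21
G90
G0 X31.582 Y145.741
M4 S277
G1 X50.577 Y79.605 F3867
M5
G0 X0.000 Y0.000

viewBox `0 0 118.319 151.738` with mm width/height → 1 unit = 1 mm. Flip: y_m = 151.738 − y_svg.

**Shape 1** — `<path>` line segment, stroke `#008000` → engrave (S277, F3867). Machine vertices: (31.582,145.741) → (50.577,79.605). Open path.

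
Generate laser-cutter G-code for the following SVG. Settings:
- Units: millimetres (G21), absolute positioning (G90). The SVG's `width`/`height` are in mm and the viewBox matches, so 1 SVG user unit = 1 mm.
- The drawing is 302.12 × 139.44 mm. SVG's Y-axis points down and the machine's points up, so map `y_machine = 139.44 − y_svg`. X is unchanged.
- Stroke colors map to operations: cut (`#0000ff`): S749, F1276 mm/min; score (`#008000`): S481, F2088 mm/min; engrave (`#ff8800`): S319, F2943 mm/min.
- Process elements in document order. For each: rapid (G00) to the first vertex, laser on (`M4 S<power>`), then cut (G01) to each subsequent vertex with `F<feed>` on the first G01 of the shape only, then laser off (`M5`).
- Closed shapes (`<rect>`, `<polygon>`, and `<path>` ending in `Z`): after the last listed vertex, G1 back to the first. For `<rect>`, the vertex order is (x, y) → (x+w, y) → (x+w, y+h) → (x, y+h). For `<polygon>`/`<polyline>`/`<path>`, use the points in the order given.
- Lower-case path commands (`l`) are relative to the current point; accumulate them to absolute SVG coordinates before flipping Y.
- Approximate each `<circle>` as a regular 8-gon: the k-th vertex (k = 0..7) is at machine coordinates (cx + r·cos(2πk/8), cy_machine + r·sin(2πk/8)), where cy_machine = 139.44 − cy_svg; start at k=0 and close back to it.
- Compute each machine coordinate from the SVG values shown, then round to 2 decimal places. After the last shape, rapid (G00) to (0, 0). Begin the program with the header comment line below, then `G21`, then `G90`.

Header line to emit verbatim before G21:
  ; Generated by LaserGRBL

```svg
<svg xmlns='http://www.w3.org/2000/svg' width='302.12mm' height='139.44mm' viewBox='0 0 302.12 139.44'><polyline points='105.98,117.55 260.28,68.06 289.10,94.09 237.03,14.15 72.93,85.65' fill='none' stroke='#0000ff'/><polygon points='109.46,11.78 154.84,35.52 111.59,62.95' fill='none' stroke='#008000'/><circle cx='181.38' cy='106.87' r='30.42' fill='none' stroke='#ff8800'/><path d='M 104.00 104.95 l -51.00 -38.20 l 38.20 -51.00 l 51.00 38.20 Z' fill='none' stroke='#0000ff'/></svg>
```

Since the viewBox matches the mm dimensions, user units are millimetres directly. The only transform is the Y-flip y_m = 139.44 − y_svg.

Shape 1 is a open polyline drawn with `<polyline>`. Its stroke #0000ff means cut at S749, F1276. After flipping Y the toolpath is (105.98,21.89) → (260.28,71.38) → (289.10,45.35) → (237.03,125.29) → (72.93,53.79).

Shape 2 is a regular polygon drawn with `<polygon>`. Its stroke #008000 means score at S481, F2088. After flipping Y the toolpath is (109.46,127.66) → (154.84,103.92) → (111.59,76.49) → (109.46,127.66), returning to the start.

Shape 3 is a circle drawn with `<circle>`. Its stroke #ff8800 means engrave at S319, F2943. After flipping Y the toolpath is (211.80,32.57) → (202.89,54.08) → (181.38,62.99) → (159.87,54.08) → (150.96,32.57) → (159.87,11.06) → (181.38,2.15) → (202.89,11.06) → (211.80,32.57), returning to the start.

Shape 4 is a regular polygon drawn with `<path>`. Its stroke #0000ff means cut at S749, F1276. After flipping Y the toolpath is (104.00,34.49) → (53.00,72.69) → (91.20,123.69) → (142.20,85.49) → (104.00,34.49), returning to the start.

; Generated by LaserGRBL
G21
G90
G00 X105.98 Y21.89
M4 S749
G01 X260.28 Y71.38 F1276
G01 X289.10 Y45.35
G01 X237.03 Y125.29
G01 X72.93 Y53.79
M5
G00 X109.46 Y127.66
M4 S481
G01 X154.84 Y103.92 F2088
G01 X111.59 Y76.49
G01 X109.46 Y127.66
M5
G00 X211.80 Y32.57
M4 S319
G01 X202.89 Y54.08 F2943
G01 X181.38 Y62.99
G01 X159.87 Y54.08
G01 X150.96 Y32.57
G01 X159.87 Y11.06
G01 X181.38 Y2.15
G01 X202.89 Y11.06
G01 X211.80 Y32.57
M5
G00 X104.00 Y34.49
M4 S749
G01 X53.00 Y72.69 F1276
G01 X91.20 Y123.69
G01 X142.20 Y85.49
G01 X104.00 Y34.49
M5
G00 X0.00 Y0.00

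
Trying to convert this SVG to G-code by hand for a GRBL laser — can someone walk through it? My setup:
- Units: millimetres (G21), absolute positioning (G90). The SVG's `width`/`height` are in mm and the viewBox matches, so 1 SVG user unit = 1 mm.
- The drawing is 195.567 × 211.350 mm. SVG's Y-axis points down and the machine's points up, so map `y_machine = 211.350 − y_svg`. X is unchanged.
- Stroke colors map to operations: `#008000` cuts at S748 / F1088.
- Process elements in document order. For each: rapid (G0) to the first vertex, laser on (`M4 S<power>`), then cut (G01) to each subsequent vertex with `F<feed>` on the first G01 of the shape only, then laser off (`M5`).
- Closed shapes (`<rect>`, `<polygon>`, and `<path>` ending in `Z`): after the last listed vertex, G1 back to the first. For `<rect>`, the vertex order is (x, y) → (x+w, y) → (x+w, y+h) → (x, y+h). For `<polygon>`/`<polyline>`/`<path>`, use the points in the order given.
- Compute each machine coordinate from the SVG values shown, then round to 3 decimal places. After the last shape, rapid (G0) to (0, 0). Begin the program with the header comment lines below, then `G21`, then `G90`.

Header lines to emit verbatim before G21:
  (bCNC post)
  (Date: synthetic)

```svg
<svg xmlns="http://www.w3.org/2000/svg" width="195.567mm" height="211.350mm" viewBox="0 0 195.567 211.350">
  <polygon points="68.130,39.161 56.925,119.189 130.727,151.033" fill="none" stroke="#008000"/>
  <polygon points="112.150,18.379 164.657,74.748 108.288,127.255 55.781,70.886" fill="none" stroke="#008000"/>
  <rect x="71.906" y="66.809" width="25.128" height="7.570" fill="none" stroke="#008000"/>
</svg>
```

1 u = 1 mm; y_m = 211.350 − y.

[1] `<polygon>` closed polygon, #008000→cut S748 F1088: (68.130,172.189) → (56.925,92.161) → (130.727,60.317) → (68.130,172.189) (closed)

[2] `<polygon>` regular polygon, #008000→cut S748 F1088: (112.150,192.971) → (164.657,136.602) → (108.288,84.095) → (55.781,140.464) → (112.150,192.971) (closed)

[3] `<rect>` rectangle, #008000→cut S748 F1088: (71.906,144.541) → (97.034,144.541) → (97.034,136.971) → (71.906,136.971) → (71.906,144.541) (closed)

(bCNC post)
(Date: synthetic)
G21
G90
G0 X68.130 Y172.189
M4 S748
G01 X56.925 Y92.161 F1088
G01 X130.727 Y60.317
G01 X68.130 Y172.189
M5
G0 X112.150 Y192.971
M4 S748
G01 X164.657 Y136.602 F1088
G01 X108.288 Y84.095
G01 X55.781 Y140.464
G01 X112.150 Y192.971
M5
G0 X71.906 Y144.541
M4 S748
G01 X97.034 Y144.541 F1088
G01 X97.034 Y136.971
G01 X71.906 Y136.971
G01 X71.906 Y144.541
M5
G0 X0.000 Y0.000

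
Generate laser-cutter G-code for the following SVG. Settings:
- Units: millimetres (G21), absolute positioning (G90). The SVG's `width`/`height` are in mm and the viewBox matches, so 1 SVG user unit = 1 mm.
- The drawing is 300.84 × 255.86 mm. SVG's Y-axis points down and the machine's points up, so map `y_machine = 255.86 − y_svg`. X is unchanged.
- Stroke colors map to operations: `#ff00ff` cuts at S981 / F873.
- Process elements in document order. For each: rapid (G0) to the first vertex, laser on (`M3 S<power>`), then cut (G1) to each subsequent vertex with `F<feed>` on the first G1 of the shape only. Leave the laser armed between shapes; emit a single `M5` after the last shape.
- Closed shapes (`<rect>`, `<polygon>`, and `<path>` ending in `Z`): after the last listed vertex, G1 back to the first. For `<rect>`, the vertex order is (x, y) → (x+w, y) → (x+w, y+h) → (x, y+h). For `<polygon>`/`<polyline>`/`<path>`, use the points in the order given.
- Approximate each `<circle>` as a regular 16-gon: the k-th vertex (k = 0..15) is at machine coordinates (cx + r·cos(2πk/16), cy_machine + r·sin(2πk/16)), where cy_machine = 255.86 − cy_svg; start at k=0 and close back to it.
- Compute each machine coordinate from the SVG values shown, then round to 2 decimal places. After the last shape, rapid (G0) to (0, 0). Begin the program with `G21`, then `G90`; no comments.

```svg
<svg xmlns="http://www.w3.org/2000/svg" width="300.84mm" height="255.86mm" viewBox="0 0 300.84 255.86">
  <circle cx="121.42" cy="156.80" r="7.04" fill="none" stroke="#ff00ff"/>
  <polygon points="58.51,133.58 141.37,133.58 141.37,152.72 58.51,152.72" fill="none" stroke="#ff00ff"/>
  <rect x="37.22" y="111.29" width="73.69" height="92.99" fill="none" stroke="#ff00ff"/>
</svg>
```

G21
G90
G0 X128.46 Y99.06
M3 S981
G1 X127.92 Y101.75 F873
G1 X126.40 Y104.04
G1 X124.11 Y105.56
G1 X121.42 Y106.10
G1 X118.73 Y105.56
G1 X116.44 Y104.04
G1 X114.92 Y101.75
G1 X114.38 Y99.06
G1 X114.92 Y96.37
G1 X116.44 Y94.08
G1 X118.73 Y92.56
G1 X121.42 Y92.02
G1 X124.11 Y92.56
G1 X126.40 Y94.08
G1 X127.92 Y96.37
G1 X128.46 Y99.06
G0 X58.51 Y122.28
M3 S981
G1 X141.37 Y122.28 F873
G1 X141.37 Y103.14
G1 X58.51 Y103.14
G1 X58.51 Y122.28
G0 X37.22 Y144.57
M3 S981
G1 X110.91 Y144.57 F873
G1 X110.91 Y51.58
G1 X37.22 Y51.58
G1 X37.22 Y144.57
M5
G0 X0.00 Y0.00

Since the viewBox matches the mm dimensions, user units are millimetres directly. The only transform is the Y-flip y_m = 255.86 − y_svg.

Shape 1 is a circle drawn with `<circle>`. Its stroke #ff00ff means cut at S981, F873. After flipping Y the toolpath is (128.46,99.06) → (127.92,101.75) → (126.40,104.04) → (124.11,105.56) → (121.42,106.10) → (118.73,105.56) → (116.44,104.04) → (114.92,101.75) → (114.38,99.06) → (114.92,96.37) → (116.44,94.08) → (118.73,92.56) → (121.42,92.02) → (124.11,92.56) → (126.40,94.08) → (127.92,96.37) → (128.46,99.06), returning to the start.

Shape 2 is a rectangle drawn with `<polygon>`. Its stroke #ff00ff means cut at S981, F873. After flipping Y the toolpath is (58.51,122.28) → (141.37,122.28) → (141.37,103.14) → (58.51,103.14) → (58.51,122.28), returning to the start.

Shape 3 is a rectangle drawn with `<rect>`. Its stroke #ff00ff means cut at S981, F873. After flipping Y the toolpath is (37.22,144.57) → (110.91,144.57) → (110.91,51.58) → (37.22,51.58) → (37.22,144.57), returning to the start.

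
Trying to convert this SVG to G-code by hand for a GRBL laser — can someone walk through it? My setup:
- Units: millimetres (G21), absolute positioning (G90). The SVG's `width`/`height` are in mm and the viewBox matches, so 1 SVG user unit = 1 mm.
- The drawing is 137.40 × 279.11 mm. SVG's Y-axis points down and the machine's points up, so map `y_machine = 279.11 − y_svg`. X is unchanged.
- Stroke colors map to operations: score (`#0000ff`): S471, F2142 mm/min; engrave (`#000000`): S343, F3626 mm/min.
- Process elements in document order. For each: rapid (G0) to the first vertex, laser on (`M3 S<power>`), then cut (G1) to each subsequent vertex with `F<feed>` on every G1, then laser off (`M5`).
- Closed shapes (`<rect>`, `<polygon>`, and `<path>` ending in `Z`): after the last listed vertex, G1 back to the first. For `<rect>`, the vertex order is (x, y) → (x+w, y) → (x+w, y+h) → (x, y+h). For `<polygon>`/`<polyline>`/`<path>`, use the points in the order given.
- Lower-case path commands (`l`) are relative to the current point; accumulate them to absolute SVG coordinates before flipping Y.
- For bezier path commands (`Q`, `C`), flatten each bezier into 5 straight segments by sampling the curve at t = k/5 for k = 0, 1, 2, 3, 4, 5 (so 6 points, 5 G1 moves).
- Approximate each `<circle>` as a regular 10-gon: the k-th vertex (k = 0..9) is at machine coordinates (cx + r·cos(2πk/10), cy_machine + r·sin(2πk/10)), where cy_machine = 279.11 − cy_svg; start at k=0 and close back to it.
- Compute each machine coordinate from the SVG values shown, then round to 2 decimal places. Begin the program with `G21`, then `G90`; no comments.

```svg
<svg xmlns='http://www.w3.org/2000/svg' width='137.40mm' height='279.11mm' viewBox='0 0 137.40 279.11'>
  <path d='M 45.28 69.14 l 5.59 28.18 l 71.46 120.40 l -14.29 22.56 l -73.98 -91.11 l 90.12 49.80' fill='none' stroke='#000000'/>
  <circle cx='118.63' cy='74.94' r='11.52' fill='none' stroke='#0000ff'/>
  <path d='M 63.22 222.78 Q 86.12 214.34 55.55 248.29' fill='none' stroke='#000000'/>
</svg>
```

G21
G90
G0 X45.28 Y209.97
M3 S343
G1 X50.87 Y181.79 F3626
G1 X122.33 Y61.39 F3626
G1 X108.04 Y38.83 F3626
G1 X34.06 Y129.94 F3626
G1 X124.18 Y80.14 F3626
M5
G0 X130.15 Y204.17
M3 S471
G1 X127.95 Y210.94 F2142
G1 X122.19 Y215.13 F2142
G1 X115.07 Y215.13 F2142
G1 X109.31 Y210.94 F2142
G1 X107.11 Y204.17 F2142
G1 X109.31 Y197.40 F2142
G1 X115.07 Y193.21 F2142
G1 X122.19 Y193.21 F2142
G1 X127.95 Y197.40 F2142
G1 X130.15 Y204.17 F2142
M5
G0 X63.22 Y56.33
M3 S343
G1 X70.24 Y58.01 F3626
G1 X72.98 Y56.30 F3626
G1 X71.45 Y51.20 F3626
G1 X65.64 Y42.70 F3626
G1 X55.55 Y30.82 F3626
M5

1 u = 1 mm; y_m = 279.11 − y.

[1] `<path>` open polyline, #000000→engrave S343 F3626: (45.28,209.97) → (50.87,181.79) → (122.33,61.39) → (108.04,38.83) → (34.06,129.94) → (124.18,80.14)

[2] `<circle>` circle, #0000ff→score S471 F2142: (130.15,204.17) → (127.95,210.94) → (122.19,215.13) → (115.07,215.13) → (109.31,210.94) → (107.11,204.17) → (109.31,197.40) → (115.07,193.21) → (122.19,193.21) → (127.95,197.40) → (130.15,204.17) (closed)

[3] `<path>` quadratic bezier, #000000→engrave S343 F3626: (63.22,56.33) → (70.24,58.01) → (72.98,56.30) → (71.45,51.20) → (65.64,42.70) → (55.55,30.82)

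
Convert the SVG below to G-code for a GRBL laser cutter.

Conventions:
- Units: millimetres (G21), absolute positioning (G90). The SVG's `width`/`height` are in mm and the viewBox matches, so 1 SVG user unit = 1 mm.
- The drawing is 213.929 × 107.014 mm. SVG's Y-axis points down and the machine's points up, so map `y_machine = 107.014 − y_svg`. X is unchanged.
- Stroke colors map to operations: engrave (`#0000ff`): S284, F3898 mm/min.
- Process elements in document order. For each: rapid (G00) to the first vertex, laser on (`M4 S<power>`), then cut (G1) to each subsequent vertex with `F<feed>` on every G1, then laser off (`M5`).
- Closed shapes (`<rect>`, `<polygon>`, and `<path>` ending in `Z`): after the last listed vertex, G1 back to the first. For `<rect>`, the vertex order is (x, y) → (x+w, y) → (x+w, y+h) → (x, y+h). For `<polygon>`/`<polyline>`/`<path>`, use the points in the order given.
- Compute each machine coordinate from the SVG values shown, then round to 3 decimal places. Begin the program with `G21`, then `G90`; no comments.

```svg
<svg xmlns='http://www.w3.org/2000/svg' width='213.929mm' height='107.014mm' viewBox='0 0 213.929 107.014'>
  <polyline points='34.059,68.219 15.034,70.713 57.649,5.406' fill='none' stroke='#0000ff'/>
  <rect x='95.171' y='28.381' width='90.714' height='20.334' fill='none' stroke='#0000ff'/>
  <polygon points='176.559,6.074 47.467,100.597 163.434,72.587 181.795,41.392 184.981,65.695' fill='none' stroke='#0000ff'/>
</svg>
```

1 u = 1 mm; y_m = 107.014 − y.

[1] `<polyline>` open polyline, #0000ff→engrave S284 F3898: (34.059,38.795) → (15.034,36.301) → (57.649,101.608)

[2] `<rect>` rectangle, #0000ff→engrave S284 F3898: (95.171,78.633) → (185.885,78.633) → (185.885,58.299) → (95.171,58.299) → (95.171,78.633) (closed)

[3] `<polygon>` closed polygon, #0000ff→engrave S284 F3898: (176.559,100.940) → (47.467,6.417) → (163.434,34.427) → (181.795,65.622) → (184.981,41.319) → (176.559,100.940) (closed)

G21
G90
G00 X34.059 Y38.795
M4 S284
G1 X15.034 Y36.301 F3898
G1 X57.649 Y101.608 F3898
M5
G00 X95.171 Y78.633
M4 S284
G1 X185.885 Y78.633 F3898
G1 X185.885 Y58.299 F3898
G1 X95.171 Y58.299 F3898
G1 X95.171 Y78.633 F3898
M5
G00 X176.559 Y100.940
M4 S284
G1 X47.467 Y6.417 F3898
G1 X163.434 Y34.427 F3898
G1 X181.795 Y65.622 F3898
G1 X184.981 Y41.319 F3898
G1 X176.559 Y100.940 F3898
M5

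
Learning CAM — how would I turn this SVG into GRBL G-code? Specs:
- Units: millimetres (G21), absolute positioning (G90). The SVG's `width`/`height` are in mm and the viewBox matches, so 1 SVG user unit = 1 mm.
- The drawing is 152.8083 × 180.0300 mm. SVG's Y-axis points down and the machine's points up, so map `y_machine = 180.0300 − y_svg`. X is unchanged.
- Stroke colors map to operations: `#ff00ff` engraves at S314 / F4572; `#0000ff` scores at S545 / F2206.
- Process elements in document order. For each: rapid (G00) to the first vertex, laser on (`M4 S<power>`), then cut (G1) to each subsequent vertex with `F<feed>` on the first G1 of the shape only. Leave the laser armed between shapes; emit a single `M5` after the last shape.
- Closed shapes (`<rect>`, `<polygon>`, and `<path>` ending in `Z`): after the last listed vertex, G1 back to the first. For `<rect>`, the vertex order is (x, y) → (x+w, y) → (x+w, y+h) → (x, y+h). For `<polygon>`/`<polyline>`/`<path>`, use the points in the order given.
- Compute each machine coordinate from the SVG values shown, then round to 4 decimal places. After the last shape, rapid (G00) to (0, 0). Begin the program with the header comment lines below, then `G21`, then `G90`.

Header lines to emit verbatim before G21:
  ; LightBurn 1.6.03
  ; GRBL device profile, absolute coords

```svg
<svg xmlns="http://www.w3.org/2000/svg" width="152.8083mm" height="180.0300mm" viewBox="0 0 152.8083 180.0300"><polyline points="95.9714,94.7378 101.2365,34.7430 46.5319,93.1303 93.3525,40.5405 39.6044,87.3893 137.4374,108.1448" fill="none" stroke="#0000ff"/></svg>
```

; LightBurn 1.6.03
; GRBL device profile, absolute coords
G21
G90
G00 X95.9714 Y85.2922
M4 S545
G1 X101.2365 Y145.2870 F2206
G1 X46.5319 Y86.8997
G1 X93.3525 Y139.4895
G1 X39.6044 Y92.6407
G1 X137.4374 Y71.8852
M5
G00 X0.0000 Y0.0000

1 u = 1 mm; y_m = 180.0300 − y.

[1] `<polyline>` open polyline, #0000ff→score S545 F2206: (95.9714,85.2922) → (101.2365,145.2870) → (46.5319,86.8997) → (93.3525,139.4895) → (39.6044,92.6407) → (137.4374,71.8852)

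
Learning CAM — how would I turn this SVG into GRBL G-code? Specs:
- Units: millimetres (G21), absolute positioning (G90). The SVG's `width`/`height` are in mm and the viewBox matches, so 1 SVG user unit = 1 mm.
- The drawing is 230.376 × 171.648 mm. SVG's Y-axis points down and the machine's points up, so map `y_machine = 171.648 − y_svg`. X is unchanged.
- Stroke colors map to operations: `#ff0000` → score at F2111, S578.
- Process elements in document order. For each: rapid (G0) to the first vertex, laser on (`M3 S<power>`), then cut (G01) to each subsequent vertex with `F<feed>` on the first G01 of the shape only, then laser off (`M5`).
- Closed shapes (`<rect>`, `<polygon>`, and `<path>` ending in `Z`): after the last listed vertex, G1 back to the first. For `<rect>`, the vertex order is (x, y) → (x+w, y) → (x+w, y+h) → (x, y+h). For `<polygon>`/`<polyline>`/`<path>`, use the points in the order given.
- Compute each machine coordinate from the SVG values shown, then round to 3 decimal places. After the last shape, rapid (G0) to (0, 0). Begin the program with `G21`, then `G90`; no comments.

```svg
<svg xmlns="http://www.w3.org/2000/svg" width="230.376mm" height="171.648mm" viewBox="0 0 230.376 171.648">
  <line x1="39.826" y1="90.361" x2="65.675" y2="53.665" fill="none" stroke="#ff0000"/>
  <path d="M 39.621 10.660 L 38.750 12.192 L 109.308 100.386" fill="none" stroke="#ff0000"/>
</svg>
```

G21
G90
G0 X39.826 Y81.287
M3 S578
G01 X65.675 Y117.983 F2111
M5
G0 X39.621 Y160.988
M3 S578
G01 X38.750 Y159.456 F2111
G01 X109.308 Y71.262
M5
G0 X0.000 Y0.000

1 u = 1 mm; y_m = 171.648 − y.

[1] `<line>` line segment, #ff0000→score S578 F2111: (39.826,81.287) → (65.675,117.983)

[2] `<path>` open polyline, #ff0000→score S578 F2111: (39.621,160.988) → (38.750,159.456) → (109.308,71.262)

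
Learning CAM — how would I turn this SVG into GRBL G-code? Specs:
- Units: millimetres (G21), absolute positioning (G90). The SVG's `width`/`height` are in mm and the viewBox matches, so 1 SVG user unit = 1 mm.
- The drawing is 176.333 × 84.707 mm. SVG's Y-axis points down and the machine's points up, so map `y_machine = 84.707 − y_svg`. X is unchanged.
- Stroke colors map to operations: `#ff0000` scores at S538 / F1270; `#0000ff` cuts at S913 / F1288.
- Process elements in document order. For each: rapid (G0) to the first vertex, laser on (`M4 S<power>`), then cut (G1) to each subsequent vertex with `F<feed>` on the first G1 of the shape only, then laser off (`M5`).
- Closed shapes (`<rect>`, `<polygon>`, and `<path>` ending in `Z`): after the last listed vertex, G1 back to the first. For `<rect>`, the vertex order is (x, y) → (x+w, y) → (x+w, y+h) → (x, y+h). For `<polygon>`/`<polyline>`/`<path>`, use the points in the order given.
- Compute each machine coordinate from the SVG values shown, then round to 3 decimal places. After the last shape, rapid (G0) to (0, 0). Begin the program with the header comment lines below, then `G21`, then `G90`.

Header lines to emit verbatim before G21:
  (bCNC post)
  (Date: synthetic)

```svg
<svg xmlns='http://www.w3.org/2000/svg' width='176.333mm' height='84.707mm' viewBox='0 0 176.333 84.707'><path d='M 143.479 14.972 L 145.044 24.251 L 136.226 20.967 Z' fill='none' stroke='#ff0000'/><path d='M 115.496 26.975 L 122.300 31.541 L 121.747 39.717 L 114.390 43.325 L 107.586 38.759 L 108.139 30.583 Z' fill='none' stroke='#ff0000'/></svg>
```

Since the viewBox matches the mm dimensions, user units are millimetres directly. The only transform is the Y-flip y_m = 84.707 − y_svg.

Shape 1 is a regular polygon drawn with `<path>`. Its stroke #ff0000 means score at S538, F1270. After flipping Y the toolpath is (143.479,69.735) → (145.044,60.456) → (136.226,63.740) → (143.479,69.735), returning to the start.

Shape 2 is a regular polygon drawn with `<path>`. Its stroke #ff0000 means score at S538, F1270. After flipping Y the toolpath is (115.496,57.732) → (122.300,53.166) → (121.747,44.990) → (114.390,41.382) → (107.586,45.948) → (108.139,54.124) → (115.496,57.732), returning to the start.

(bCNC post)
(Date: synthetic)
G21
G90
G0 X143.479 Y69.735
M4 S538
G1 X145.044 Y60.456 F1270
G1 X136.226 Y63.740
G1 X143.479 Y69.735
M5
G0 X115.496 Y57.732
M4 S538
G1 X122.300 Y53.166 F1270
G1 X121.747 Y44.990
G1 X114.390 Y41.382
G1 X107.586 Y45.948
G1 X108.139 Y54.124
G1 X115.496 Y57.732
M5
G0 X0.000 Y0.000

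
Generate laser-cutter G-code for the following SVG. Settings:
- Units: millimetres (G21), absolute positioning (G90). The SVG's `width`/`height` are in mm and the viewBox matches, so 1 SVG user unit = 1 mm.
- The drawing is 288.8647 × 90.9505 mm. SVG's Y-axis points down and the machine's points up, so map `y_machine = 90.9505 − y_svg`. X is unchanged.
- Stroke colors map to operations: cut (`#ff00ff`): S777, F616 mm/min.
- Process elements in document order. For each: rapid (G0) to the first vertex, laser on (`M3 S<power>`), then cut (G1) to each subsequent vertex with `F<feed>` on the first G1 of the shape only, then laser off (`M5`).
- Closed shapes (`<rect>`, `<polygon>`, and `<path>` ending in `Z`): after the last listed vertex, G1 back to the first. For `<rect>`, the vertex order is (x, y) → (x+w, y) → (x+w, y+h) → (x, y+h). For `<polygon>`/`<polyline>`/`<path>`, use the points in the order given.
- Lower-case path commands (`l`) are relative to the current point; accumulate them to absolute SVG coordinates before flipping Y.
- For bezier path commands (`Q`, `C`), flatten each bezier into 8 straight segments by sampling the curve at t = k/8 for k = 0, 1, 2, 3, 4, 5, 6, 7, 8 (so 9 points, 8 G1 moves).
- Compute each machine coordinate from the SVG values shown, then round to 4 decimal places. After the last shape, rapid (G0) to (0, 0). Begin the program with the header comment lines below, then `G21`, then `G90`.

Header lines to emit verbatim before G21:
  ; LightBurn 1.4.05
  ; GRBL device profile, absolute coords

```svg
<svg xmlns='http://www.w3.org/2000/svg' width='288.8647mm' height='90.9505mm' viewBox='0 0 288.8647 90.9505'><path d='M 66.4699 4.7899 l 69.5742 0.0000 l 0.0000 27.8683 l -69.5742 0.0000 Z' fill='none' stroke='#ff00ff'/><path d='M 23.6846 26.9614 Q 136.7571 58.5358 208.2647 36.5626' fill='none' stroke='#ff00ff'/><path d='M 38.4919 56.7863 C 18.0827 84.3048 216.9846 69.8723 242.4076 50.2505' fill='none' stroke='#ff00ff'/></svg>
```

viewBox `0 0 288.8647 90.9505` with mm width/height → 1 unit = 1 mm. Flip: y_m = 90.9505 − y_svg.

**Shape 1** — `<path>` rectangle, stroke `#ff00ff` → cut (S777, F616). Machine vertices: (66.4699,86.1606) → (136.0441,86.1606) → (136.0441,58.2923) → (66.4699,58.2923) → (66.4699,86.1606). Closed: final G1 returns to the first vertex.

**Shape 2** — `<path>` quadratic bezier, stroke `#ff00ff` → cut (S777, F616). Control points (SVG): P0=(23.6846,26.9614), P1=(136.7571,58.5358), P2=(208.2647,36.5626); sampled at t=k/8. Machine vertices: (23.6846,63.9891) → (51.3033,56.9322) → (77.6230,51.5486) → (102.6439,47.8384) → (126.3659,45.8016) → (148.7889,45.4381) → (169.9131,46.7480) → (189.7383,49.7313) → (208.2647,54.3879). Open path.

**Shape 3** — `<path>` cubic bezier, stroke `#ff00ff` → cut (S777, F616). Control points (SVG): P0=(38.4919,56.7863), P1=(18.0827,84.3048), P2=(216.9846,69.8723), P3=(242.4076,50.2505); sampled at t=k/8. Machine vertices: (38.4919,34.1642) → (40.3515,25.7394) → (58.1685,20.8167) → (87.3399,18.9654) → (123.2627,19.7545) → (161.3338,22.7533) → (196.9504,27.5310) → (225.5093,33.6569) → (242.4076,40.7000). Open path.

; LightBurn 1.4.05
; GRBL device profile, absolute coords
G21
G90
G0 X66.4699 Y86.1606
M3 S777
G1 X136.0441 Y86.1606 F616
G1 X136.0441 Y58.2923
G1 X66.4699 Y58.2923
G1 X66.4699 Y86.1606
M5
G0 X23.6846 Y63.9891
M3 S777
G1 X51.3033 Y56.9322 F616
G1 X77.6230 Y51.5486
G1 X102.6439 Y47.8384
G1 X126.3659 Y45.8016
G1 X148.7889 Y45.4381
G1 X169.9131 Y46.7480
G1 X189.7383 Y49.7313
G1 X208.2647 Y54.3879
M5
G0 X38.4919 Y34.1642
M3 S777
G1 X40.3515 Y25.7394 F616
G1 X58.1685 Y20.8167
G1 X87.3399 Y18.9654
G1 X123.2627 Y19.7545
G1 X161.3338 Y22.7533
G1 X196.9504 Y27.5310
G1 X225.5093 Y33.6569
G1 X242.4076 Y40.7000
M5
G0 X0.0000 Y0.0000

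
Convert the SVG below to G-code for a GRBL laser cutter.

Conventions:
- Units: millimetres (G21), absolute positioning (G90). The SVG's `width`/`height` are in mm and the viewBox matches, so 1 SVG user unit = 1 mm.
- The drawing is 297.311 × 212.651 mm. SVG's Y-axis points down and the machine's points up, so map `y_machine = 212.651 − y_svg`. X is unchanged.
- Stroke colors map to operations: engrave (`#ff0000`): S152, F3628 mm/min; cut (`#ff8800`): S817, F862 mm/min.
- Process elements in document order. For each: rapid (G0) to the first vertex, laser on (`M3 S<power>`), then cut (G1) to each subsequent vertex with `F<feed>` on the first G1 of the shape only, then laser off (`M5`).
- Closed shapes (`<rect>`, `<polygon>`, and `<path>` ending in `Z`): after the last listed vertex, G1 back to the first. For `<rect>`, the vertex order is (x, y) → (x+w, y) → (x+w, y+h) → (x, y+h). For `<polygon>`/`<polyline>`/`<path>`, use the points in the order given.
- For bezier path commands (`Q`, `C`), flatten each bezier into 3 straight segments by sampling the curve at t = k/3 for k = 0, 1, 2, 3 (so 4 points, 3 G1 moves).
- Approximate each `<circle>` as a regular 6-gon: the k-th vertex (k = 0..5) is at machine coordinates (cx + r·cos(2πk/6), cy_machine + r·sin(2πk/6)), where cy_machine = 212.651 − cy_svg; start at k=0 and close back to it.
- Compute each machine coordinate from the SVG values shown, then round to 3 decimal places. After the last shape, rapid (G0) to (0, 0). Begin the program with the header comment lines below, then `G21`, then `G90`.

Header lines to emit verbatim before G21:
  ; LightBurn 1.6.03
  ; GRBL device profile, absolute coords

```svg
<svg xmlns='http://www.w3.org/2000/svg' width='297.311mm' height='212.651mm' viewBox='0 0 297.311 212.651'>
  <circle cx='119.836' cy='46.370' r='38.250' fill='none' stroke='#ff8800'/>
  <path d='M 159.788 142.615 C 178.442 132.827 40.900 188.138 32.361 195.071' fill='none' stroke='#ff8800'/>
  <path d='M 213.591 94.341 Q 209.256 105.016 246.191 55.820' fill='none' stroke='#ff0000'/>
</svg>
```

; LightBurn 1.6.03
; GRBL device profile, absolute coords
G21
G90
G0 X158.086 Y166.281
M3 S817
G1 X138.961 Y199.406 F862
G1 X100.711 Y199.406
G1 X81.586 Y166.281
G1 X100.711 Y133.156
G1 X138.961 Y133.156
G1 X158.086 Y166.281
M5
G0 X159.788 Y70.036
M3 S817
G1 X136.940 Y62.327 F862
G1 X73.338 Y36.436
G1 X32.361 Y17.580
M5
G0 X213.591 Y118.310
M3 S152
G1 X215.287 Y117.846 F3628
G1 X226.153 Y130.686
G1 X246.191 Y156.831
M5
G0 X0.000 Y0.000

Since the viewBox matches the mm dimensions, user units are millimetres directly. The only transform is the Y-flip y_m = 212.651 − y_svg.

Shape 1 is a circle drawn with `<circle>`. Its stroke #ff8800 means cut at S817, F862. After flipping Y the toolpath is (158.086,166.281) → (138.961,199.406) → (100.711,199.406) → (81.586,166.281) → (100.711,133.156) → (138.961,133.156) → (158.086,166.281), returning to the start.

Shape 2 is a cubic bezier drawn with `<path>`. Its stroke #ff8800 means cut at S817, F862. After flipping Y the toolpath is (159.788,70.036) → (136.940,62.327) → (73.338,36.436) → (32.361,17.580).

Shape 3 is a quadratic bezier drawn with `<path>`. Its stroke #ff0000 means engrave at S152, F3628. After flipping Y the toolpath is (213.591,118.310) → (215.287,117.846) → (226.153,130.686) → (246.191,156.831).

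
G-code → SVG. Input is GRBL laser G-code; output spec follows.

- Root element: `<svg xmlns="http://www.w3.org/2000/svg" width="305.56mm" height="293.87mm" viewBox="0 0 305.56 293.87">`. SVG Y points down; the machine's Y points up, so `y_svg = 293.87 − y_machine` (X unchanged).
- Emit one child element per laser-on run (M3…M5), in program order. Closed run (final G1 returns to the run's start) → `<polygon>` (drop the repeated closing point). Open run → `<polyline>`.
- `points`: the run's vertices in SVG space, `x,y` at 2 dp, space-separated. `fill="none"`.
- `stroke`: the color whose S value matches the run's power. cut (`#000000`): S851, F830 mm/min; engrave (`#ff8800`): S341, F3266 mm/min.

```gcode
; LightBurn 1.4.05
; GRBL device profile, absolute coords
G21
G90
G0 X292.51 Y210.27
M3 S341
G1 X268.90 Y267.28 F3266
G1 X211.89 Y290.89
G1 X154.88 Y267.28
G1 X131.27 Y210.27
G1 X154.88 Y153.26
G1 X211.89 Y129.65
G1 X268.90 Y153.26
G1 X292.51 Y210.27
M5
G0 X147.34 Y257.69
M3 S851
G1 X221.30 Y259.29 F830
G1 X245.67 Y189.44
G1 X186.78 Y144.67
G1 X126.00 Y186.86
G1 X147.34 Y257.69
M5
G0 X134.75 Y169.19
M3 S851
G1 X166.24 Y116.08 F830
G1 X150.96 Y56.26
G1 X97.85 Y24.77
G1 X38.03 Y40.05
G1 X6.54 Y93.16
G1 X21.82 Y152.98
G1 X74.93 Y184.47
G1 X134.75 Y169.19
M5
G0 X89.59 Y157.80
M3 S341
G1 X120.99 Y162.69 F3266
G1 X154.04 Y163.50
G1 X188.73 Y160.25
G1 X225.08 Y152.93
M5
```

Machine Y-up, SVG Y-down with viewBox height 293.87, so y_svg = 293.87 − y_machine; X carries over.

Run 1: S341 ⇒ engrave layer `#ff8800`. The run returns to its start, so emit a `<polygon>` with points (Y-flipped): 292.51,83.60 268.90,26.59 211.89,2.98 154.88,26.59 131.27,83.60 154.88,140.61 211.89,164.22 268.90,140.61.

Run 2: power S851 maps to stroke `#000000` (cut). The run returns to its start, so emit a `<polygon>` with points (Y-flipped): 147.34,36.18 221.30,34.58 245.67,104.43 186.78,149.20 126.00,107.01.

Run 3: the run's S851 means `#000000` (cut). The run returns to its start, so emit a `<polygon>` with points (Y-flipped): 134.75,124.68 166.24,177.79 150.96,237.61 97.85,269.10 38.03,253.82 6.54,200.71 21.82,140.89 74.93,109.40.

Run 4: S341 ⇒ engrave layer `#ff8800`. The run is open, so emit a `<polyline>` with points (Y-flipped): 89.59,136.07 120.99,131.18 154.04,130.37 188.73,133.62 225.08,140.94.

<svg xmlns="http://www.w3.org/2000/svg" width="305.56mm" height="293.87mm" viewBox="0 0 305.56 293.87">
  <polygon points="292.51,83.60 268.90,26.59 211.89,2.98 154.88,26.59 131.27,83.60 154.88,140.61 211.89,164.22 268.90,140.61" fill="none" stroke="#ff8800"/>
  <polygon points="147.34,36.18 221.30,34.58 245.67,104.43 186.78,149.20 126.00,107.01" fill="none" stroke="#000000"/>
  <polygon points="134.75,124.68 166.24,177.79 150.96,237.61 97.85,269.10 38.03,253.82 6.54,200.71 21.82,140.89 74.93,109.40" fill="none" stroke="#000000"/>
  <polyline points="89.59,136.07 120.99,131.18 154.04,130.37 188.73,133.62 225.08,140.94" fill="none" stroke="#ff8800"/>
</svg>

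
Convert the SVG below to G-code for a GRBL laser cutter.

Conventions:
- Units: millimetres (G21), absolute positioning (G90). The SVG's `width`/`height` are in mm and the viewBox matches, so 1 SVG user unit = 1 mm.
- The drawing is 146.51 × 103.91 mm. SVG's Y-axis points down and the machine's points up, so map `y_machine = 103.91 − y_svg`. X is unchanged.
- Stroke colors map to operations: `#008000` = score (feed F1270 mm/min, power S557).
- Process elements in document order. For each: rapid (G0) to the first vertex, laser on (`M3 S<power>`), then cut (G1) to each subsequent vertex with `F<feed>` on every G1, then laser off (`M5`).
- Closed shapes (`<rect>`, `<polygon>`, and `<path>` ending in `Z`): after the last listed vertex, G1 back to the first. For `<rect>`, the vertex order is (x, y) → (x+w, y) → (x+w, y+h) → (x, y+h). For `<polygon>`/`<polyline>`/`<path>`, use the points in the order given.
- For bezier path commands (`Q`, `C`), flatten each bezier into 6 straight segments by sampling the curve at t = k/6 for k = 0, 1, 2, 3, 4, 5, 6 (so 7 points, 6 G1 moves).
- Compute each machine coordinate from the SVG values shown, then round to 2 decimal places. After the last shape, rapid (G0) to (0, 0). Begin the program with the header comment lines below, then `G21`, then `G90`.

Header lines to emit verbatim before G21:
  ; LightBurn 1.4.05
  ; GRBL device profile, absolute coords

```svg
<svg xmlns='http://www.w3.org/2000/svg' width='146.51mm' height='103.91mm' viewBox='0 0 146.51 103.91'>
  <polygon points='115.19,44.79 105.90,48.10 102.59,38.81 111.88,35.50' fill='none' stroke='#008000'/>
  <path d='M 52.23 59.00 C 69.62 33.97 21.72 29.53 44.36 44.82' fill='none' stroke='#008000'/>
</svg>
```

viewBox `0 0 146.51 103.91` with mm width/height → 1 unit = 1 mm. Flip: y_m = 103.91 − y_svg.

**Shape 1** — `<polygon>` regular polygon, stroke `#008000` → score (S557, F1270). Machine vertices: (115.19,59.12) → (105.90,55.81) → (102.59,65.10) → (111.88,68.41) → (115.19,59.12). Closed: final G1 returns to the first vertex.

**Shape 2** — `<path>` cubic bezier, stroke `#008000` → score (S557, F1270). Control points (SVG): P0=(52.23,59.00), P1=(69.62,33.97), P2=(21.72,29.53), P3=(44.36,44.82); sampled at t=k/6. Machine vertices: (52.23,44.91) → (56.11,55.71) → (52.89,63.11) → (46.33,67.12) → (40.20,67.77) → (38.29,65.09) → (44.36,59.09). Open path.

; LightBurn 1.4.05
; GRBL device profile, absolute coords
G21
G90
G0 X115.19 Y59.12
M3 S557
G1 X105.90 Y55.81 F1270
G1 X102.59 Y65.10 F1270
G1 X111.88 Y68.41 F1270
G1 X115.19 Y59.12 F1270
M5
G0 X52.23 Y44.91
M3 S557
G1 X56.11 Y55.71 F1270
G1 X52.89 Y63.11 F1270
G1 X46.33 Y67.12 F1270
G1 X40.20 Y67.77 F1270
G1 X38.29 Y65.09 F1270
G1 X44.36 Y59.09 F1270
M5
G0 X0.00 Y0.00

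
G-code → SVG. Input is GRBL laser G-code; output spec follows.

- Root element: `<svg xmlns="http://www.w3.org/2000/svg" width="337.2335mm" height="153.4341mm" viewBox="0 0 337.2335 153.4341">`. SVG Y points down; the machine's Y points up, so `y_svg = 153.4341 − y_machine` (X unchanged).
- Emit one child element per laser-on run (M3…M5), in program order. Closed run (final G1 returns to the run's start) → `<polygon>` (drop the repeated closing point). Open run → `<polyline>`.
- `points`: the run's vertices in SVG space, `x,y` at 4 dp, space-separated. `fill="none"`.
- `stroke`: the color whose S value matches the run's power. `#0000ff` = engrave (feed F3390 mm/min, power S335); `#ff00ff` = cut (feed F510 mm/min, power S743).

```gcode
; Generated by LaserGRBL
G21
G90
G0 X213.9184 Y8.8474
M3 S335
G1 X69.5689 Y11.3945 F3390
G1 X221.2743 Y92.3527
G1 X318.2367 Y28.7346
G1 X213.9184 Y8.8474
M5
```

y_svg = 153.4341 − y_m. Every run uses S335, so all elements get stroke `#0000ff` (engrave).

[1] closed run; points: 213.9184,144.5867 69.5689,142.0396 221.2743,61.0814 318.2367,124.6995

<svg xmlns="http://www.w3.org/2000/svg" width="337.2335mm" height="153.4341mm" viewBox="0 0 337.2335 153.4341">
  <polygon points="213.9184,144.5867 69.5689,142.0396 221.2743,61.0814 318.2367,124.6995" fill="none" stroke="#0000ff"/>
</svg>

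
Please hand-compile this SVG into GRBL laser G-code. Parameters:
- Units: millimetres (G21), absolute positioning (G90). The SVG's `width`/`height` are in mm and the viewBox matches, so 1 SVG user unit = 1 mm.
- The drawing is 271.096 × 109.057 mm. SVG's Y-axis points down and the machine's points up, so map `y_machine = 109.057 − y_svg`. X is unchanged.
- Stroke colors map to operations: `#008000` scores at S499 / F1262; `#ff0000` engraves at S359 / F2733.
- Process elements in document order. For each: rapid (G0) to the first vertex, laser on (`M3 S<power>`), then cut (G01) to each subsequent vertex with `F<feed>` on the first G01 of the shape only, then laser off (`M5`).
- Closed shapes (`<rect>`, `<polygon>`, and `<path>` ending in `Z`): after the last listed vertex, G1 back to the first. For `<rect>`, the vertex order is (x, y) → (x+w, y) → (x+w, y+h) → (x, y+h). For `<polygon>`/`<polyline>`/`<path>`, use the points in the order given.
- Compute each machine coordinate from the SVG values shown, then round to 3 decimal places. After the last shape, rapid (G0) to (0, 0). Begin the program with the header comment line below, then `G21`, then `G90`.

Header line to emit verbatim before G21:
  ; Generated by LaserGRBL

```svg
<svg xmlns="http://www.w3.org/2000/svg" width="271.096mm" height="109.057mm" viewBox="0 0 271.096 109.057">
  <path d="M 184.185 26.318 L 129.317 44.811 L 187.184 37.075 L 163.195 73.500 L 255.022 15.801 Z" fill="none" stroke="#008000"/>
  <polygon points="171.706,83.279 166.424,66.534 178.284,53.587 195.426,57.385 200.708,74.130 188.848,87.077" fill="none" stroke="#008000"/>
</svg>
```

viewBox `0 0 271.096 109.057` with mm width/height → 1 unit = 1 mm. Flip: y_m = 109.057 − y_svg.

**Shape 1** — `<path>` closed polygon, stroke `#008000` → score (S499, F1262). Machine vertices: (184.185,82.739) → (129.317,64.246) → (187.184,71.982) → (163.195,35.557) → (255.022,93.256) → (184.185,82.739). Closed: final G1 returns to the first vertex.

**Shape 2** — `<polygon>` regular polygon, stroke `#008000` → score (S499, F1262). Machine vertices: (171.706,25.778) → (166.424,42.523) → (178.284,55.470) → (195.426,51.672) → (200.708,34.927) → (188.848,21.980) → (171.706,25.778). Closed: final G1 returns to the first vertex.

; Generated by LaserGRBL
G21
G90
G0 X184.185 Y82.739
M3 S499
G01 X129.317 Y64.246 F1262
G01 X187.184 Y71.982
G01 X163.195 Y35.557
G01 X255.022 Y93.256
G01 X184.185 Y82.739
M5
G0 X171.706 Y25.778
M3 S499
G01 X166.424 Y42.523 F1262
G01 X178.284 Y55.470
G01 X195.426 Y51.672
G01 X200.708 Y34.927
G01 X188.848 Y21.980
G01 X171.706 Y25.778
M5
G0 X0.000 Y0.000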